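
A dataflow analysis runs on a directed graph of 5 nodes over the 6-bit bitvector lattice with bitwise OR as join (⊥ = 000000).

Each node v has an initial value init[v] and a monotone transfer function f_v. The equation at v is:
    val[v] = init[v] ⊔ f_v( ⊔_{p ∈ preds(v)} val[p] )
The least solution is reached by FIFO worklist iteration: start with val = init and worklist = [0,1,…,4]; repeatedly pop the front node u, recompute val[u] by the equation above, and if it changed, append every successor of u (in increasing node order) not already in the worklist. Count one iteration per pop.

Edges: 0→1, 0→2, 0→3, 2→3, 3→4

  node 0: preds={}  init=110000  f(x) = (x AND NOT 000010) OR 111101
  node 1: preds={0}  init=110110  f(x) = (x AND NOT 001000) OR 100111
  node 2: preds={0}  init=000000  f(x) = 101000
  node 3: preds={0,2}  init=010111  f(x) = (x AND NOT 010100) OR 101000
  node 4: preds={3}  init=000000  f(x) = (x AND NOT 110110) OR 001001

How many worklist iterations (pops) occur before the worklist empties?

Iteration log — 5 steps:
  step 1. node 0  ⊔preds=000000  new=111101  old=110000  +wl: 
  step 2. node 1  ⊔preds=111101  new=110111  old=110110  +wl: 
  step 3. node 2  ⊔preds=111101  new=101000  old=000000  +wl: 
  step 4. node 3  ⊔preds=111101  new=111111  old=010111  +wl: 
  step 5. node 4  ⊔preds=111111  new=001001  old=000000  +wl: 

Least fixpoint reached:
  node 0: 111101
  node 1: 110111
  node 2: 101000
  node 3: 111111
  node 4: 001001

5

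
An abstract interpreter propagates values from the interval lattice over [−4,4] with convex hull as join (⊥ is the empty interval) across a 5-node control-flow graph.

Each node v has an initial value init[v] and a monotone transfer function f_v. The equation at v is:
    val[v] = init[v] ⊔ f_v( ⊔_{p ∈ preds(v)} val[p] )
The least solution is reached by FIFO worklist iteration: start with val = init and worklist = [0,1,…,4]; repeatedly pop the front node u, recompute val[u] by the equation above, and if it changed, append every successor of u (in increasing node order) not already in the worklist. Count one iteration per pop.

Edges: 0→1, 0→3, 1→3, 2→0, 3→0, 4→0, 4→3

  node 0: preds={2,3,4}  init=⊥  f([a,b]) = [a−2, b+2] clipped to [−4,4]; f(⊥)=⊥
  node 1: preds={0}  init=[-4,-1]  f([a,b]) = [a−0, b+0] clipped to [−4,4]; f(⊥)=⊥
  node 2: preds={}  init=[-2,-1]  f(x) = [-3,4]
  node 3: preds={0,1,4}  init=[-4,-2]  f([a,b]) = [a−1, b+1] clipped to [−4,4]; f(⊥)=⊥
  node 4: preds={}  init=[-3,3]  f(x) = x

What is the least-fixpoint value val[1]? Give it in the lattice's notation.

Trace (6 dequeues):
  [1] u=0 | in [-4,3] | out [-4,4] | prev ⊥ | push {}
  [2] u=1 | in [-4,4] | out [-4,4] | prev [-4,-1] | push {}
  [3] u=2 | in ⊥ | out [-3,4] | prev [-2,-1] | push {0}
  [4] u=3 | in [-4,4] | out [-4,4] | prev [-4,-2] | push {}
  [5] u=4 | in ⊥ | out [-3,3] | ==
  [6] u=0 | in [-4,4] | out [-4,4] | ==

Converged values:
  [0] [-4,4]
  [1] [-4,4]
  [2] [-3,4]
  [3] [-4,4]
  [4] [-3,3]

[-4,4]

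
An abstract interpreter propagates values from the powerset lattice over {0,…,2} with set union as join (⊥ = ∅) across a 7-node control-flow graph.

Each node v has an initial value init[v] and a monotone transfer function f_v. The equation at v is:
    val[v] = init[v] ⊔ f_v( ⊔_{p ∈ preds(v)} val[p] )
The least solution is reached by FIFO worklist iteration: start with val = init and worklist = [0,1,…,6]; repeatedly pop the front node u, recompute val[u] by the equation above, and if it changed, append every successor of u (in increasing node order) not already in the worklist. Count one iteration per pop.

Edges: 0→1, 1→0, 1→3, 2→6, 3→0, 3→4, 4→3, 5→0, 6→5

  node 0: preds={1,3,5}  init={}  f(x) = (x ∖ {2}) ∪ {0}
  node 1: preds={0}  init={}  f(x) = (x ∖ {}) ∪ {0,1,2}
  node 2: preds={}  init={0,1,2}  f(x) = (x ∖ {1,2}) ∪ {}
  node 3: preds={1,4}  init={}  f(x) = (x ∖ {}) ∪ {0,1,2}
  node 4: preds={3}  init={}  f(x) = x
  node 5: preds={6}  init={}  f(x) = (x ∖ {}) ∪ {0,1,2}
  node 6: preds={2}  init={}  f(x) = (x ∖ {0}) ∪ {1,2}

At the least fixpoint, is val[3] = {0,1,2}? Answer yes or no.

yes

Worklist (11 pops):
  #1 pop 0: in={} → {0} (was {}); enqueue []
  #2 pop 1: in={0} → {0,1,2} (was {}); enqueue [0]
  #3 pop 2: in={} → {0,1,2} (no change)
  #4 pop 3: in={0,1,2} → {0,1,2} (was {}); enqueue []
  #5 pop 4: in={0,1,2} → {0,1,2} (was {}); enqueue [3]
  #6 pop 5: in={} → {0,1,2} (was {}); enqueue []
  #7 pop 6: in={0,1,2} → {1,2} (was {}); enqueue [5]
  #8 pop 0: in={0,1,2} → {0,1} (was {0}); enqueue [1]
  #9 pop 3: in={0,1,2} → {0,1,2} (no change)
  #10 pop 5: in={1,2} → {0,1,2} (no change)
  #11 pop 1: in={0,1} → {0,1,2} (no change)

Fixpoint:
  val[0] = {0,1}
  val[1] = {0,1,2}
  val[2] = {0,1,2}
  val[3] = {0,1,2}
  val[4] = {0,1,2}
  val[5] = {0,1,2}
  val[6] = {1,2}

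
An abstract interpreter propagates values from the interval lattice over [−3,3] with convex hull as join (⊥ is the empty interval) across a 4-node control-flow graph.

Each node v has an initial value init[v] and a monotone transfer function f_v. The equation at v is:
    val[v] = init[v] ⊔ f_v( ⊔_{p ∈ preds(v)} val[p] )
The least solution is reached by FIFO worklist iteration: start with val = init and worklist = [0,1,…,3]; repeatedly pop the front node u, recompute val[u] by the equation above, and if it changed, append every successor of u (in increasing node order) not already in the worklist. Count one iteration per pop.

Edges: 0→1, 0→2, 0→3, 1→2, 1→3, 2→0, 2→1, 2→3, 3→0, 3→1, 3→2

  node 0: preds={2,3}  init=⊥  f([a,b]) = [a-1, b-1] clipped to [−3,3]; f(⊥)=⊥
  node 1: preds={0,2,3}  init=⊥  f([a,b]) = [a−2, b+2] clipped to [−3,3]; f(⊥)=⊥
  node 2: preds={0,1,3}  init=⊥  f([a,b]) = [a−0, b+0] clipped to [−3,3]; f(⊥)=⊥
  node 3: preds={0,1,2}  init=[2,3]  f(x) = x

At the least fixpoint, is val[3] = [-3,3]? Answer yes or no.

Iteration log — 12 steps:
  step 1. node 0  ⊔preds=[2,3]  new=[1,2]  old=⊥  +wl: 
  step 2. node 1  ⊔preds=[1,3]  new=[-1,3]  old=⊥  +wl: 
  step 3. node 2  ⊔preds=[-1,3]  new=[-1,3]  old=⊥  +wl: 0,1
  step 4. node 3  ⊔preds=[-1,3]  new=[-1,3]  old=[2,3]  +wl: 2
  step 5. node 0  ⊔preds=[-1,3]  new=[-2,2]  old=[1,2]  +wl: 3
  step 6. node 1  ⊔preds=[-2,3]  new=[-3,3]  old=[-1,3]  +wl: 
  step 7. node 2  ⊔preds=[-3,3]  new=[-3,3]  old=[-1,3]  +wl: 0,1
  step 8. node 3  ⊔preds=[-3,3]  new=[-3,3]  old=[-1,3]  +wl: 2
  step 9. node 0  ⊔preds=[-3,3]  new=[-3,2]  old=[-2,2]  +wl: 3
  step 10. node 1  ⊔preds=[-3,3]  new=[-3,3]  stable
  step 11. node 2  ⊔preds=[-3,3]  new=[-3,3]  stable
  step 12. node 3  ⊔preds=[-3,3]  new=[-3,3]  stable

Least fixpoint reached:
  node 0: [-3,2]
  node 1: [-3,3]
  node 2: [-3,3]
  node 3: [-3,3]

yes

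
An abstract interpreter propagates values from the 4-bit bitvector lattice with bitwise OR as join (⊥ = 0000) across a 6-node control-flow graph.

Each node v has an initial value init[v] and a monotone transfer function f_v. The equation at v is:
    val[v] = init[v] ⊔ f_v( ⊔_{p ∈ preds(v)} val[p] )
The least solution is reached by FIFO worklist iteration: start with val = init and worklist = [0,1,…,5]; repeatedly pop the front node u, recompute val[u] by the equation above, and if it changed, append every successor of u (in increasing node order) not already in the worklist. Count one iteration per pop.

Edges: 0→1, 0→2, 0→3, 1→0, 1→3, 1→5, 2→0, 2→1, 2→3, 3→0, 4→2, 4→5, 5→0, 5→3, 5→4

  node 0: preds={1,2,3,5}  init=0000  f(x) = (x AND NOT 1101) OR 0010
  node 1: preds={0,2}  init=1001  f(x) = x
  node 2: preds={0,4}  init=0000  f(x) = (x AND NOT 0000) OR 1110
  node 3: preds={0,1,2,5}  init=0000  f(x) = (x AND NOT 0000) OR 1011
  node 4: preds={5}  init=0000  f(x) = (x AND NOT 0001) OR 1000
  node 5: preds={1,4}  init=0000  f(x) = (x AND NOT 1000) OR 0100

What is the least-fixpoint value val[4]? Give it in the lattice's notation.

Trace (14 dequeues):
  [1] u=0 | in 1001 | out 0010 | prev 0000 | push {}
  [2] u=1 | in 0010 | out 1011 | prev 1001 | push {0}
  [3] u=2 | in 0010 | out 1110 | prev 0000 | push {1}
  [4] u=3 | in 1111 | out 1111 | prev 0000 | push {}
  [5] u=4 | in 0000 | out 1000 | prev 0000 | push {2}
  [6] u=5 | in 1011 | out 0111 | prev 0000 | push {3,4}
  [7] u=0 | in 1111 | out 0010 | ==
  [8] u=1 | in 1110 | out 1111 | prev 1011 | push {0,5}
  [9] u=2 | in 1010 | out 1110 | ==
  [10] u=3 | in 1111 | out 1111 | ==
  [11] u=4 | in 0111 | out 1110 | prev 1000 | push {2}
  [12] u=0 | in 1111 | out 0010 | ==
  [13] u=5 | in 1111 | out 0111 | ==
  [14] u=2 | in 1110 | out 1110 | ==

Converged values:
  [0] 0010
  [1] 1111
  [2] 1110
  [3] 1111
  [4] 1110
  [5] 0111

1110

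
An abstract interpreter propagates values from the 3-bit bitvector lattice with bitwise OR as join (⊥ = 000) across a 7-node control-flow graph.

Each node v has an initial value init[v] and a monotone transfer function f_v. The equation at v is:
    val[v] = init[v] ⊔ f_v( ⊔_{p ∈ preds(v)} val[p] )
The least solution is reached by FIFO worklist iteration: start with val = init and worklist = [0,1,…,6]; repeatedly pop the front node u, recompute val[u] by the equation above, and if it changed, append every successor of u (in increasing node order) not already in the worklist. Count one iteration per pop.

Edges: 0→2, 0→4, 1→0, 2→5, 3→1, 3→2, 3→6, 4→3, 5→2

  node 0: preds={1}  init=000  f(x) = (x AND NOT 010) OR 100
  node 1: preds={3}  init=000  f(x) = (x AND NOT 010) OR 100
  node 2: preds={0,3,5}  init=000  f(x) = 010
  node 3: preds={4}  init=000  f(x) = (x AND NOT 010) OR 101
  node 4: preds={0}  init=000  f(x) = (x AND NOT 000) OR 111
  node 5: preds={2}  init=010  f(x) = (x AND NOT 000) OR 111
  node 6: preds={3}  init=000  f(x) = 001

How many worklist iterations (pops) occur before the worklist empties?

14

Trace (14 dequeues):
  [1] u=0 | in 000 | out 100 | prev 000 | push {}
  [2] u=1 | in 000 | out 100 | prev 000 | push {0}
  [3] u=2 | in 110 | out 010 | prev 000 | push {}
  [4] u=3 | in 000 | out 101 | prev 000 | push {1,2}
  [5] u=4 | in 100 | out 111 | prev 000 | push {3}
  [6] u=5 | in 010 | out 111 | prev 010 | push {}
  [7] u=6 | in 101 | out 001 | prev 000 | push {}
  [8] u=0 | in 100 | out 100 | ==
  [9] u=1 | in 101 | out 101 | prev 100 | push {0}
  [10] u=2 | in 111 | out 010 | ==
  [11] u=3 | in 111 | out 101 | ==
  [12] u=0 | in 101 | out 101 | prev 100 | push {2,4}
  [13] u=2 | in 111 | out 010 | ==
  [14] u=4 | in 101 | out 111 | ==

Converged values:
  [0] 101
  [1] 101
  [2] 010
  [3] 101
  [4] 111
  [5] 111
  [6] 001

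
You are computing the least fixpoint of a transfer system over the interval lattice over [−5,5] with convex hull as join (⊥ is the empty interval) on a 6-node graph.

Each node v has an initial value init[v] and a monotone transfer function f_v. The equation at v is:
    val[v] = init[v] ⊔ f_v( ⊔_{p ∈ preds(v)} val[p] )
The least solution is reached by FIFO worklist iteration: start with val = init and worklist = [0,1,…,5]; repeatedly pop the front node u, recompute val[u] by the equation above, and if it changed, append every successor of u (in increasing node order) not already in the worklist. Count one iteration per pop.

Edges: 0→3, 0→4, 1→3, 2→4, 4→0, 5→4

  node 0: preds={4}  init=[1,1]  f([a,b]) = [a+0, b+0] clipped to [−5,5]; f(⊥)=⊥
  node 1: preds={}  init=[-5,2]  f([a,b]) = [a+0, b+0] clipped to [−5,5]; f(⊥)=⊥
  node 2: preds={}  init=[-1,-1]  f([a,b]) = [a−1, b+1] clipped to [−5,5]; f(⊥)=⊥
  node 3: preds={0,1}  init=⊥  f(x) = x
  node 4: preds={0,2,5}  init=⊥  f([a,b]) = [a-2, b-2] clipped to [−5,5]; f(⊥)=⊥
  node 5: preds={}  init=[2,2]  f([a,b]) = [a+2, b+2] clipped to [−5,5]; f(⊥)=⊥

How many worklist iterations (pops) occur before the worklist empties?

12

Trace (12 dequeues):
  [1] u=0 | in ⊥ | out [1,1] | ==
  [2] u=1 | in ⊥ | out [-5,2] | ==
  [3] u=2 | in ⊥ | out [-1,-1] | ==
  [4] u=3 | in [-5,2] | out [-5,2] | prev ⊥ | push {}
  [5] u=4 | in [-1,2] | out [-3,0] | prev ⊥ | push {0}
  [6] u=5 | in ⊥ | out [2,2] | ==
  [7] u=0 | in [-3,0] | out [-3,1] | prev [1,1] | push {3,4}
  [8] u=3 | in [-5,2] | out [-5,2] | ==
  [9] u=4 | in [-3,2] | out [-5,0] | prev [-3,0] | push {0}
  [10] u=0 | in [-5,0] | out [-5,1] | prev [-3,1] | push {3,4}
  [11] u=3 | in [-5,2] | out [-5,2] | ==
  [12] u=4 | in [-5,2] | out [-5,0] | ==

Converged values:
  [0] [-5,1]
  [1] [-5,2]
  [2] [-1,-1]
  [3] [-5,2]
  [4] [-5,0]
  [5] [2,2]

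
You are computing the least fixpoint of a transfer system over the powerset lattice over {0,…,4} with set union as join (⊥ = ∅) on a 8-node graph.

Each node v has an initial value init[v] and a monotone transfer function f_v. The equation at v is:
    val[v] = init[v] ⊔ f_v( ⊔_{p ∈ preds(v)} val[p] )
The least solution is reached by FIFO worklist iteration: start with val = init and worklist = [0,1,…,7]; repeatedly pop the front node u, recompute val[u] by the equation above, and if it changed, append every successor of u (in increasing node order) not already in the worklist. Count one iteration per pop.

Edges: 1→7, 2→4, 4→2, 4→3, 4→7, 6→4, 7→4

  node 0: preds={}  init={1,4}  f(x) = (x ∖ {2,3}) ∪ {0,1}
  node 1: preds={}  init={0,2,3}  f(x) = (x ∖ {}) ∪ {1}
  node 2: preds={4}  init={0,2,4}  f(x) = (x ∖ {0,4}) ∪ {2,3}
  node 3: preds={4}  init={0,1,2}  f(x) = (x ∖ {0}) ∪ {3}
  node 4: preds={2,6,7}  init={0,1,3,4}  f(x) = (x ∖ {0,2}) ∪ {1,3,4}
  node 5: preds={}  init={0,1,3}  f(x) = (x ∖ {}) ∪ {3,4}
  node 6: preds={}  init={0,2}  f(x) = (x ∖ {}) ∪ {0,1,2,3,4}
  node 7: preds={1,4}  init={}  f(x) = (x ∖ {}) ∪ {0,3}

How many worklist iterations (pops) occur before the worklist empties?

9

Worklist (9 pops):
  #1 pop 0: in={} → {0,1,4} (was {1,4}); enqueue []
  #2 pop 1: in={} → {0,1,2,3} (was {0,2,3}); enqueue []
  #3 pop 2: in={0,1,3,4} → {0,1,2,3,4} (was {0,2,4}); enqueue []
  #4 pop 3: in={0,1,3,4} → {0,1,2,3,4} (was {0,1,2}); enqueue []
  #5 pop 4: in={0,1,2,3,4} → {0,1,3,4} (no change)
  #6 pop 5: in={} → {0,1,3,4} (was {0,1,3}); enqueue []
  #7 pop 6: in={} → {0,1,2,3,4} (was {0,2}); enqueue [4]
  #8 pop 7: in={0,1,2,3,4} → {0,1,2,3,4} (was {}); enqueue []
  #9 pop 4: in={0,1,2,3,4} → {0,1,3,4} (no change)

Fixpoint:
  val[0] = {0,1,4}
  val[1] = {0,1,2,3}
  val[2] = {0,1,2,3,4}
  val[3] = {0,1,2,3,4}
  val[4] = {0,1,3,4}
  val[5] = {0,1,3,4}
  val[6] = {0,1,2,3,4}
  val[7] = {0,1,2,3,4}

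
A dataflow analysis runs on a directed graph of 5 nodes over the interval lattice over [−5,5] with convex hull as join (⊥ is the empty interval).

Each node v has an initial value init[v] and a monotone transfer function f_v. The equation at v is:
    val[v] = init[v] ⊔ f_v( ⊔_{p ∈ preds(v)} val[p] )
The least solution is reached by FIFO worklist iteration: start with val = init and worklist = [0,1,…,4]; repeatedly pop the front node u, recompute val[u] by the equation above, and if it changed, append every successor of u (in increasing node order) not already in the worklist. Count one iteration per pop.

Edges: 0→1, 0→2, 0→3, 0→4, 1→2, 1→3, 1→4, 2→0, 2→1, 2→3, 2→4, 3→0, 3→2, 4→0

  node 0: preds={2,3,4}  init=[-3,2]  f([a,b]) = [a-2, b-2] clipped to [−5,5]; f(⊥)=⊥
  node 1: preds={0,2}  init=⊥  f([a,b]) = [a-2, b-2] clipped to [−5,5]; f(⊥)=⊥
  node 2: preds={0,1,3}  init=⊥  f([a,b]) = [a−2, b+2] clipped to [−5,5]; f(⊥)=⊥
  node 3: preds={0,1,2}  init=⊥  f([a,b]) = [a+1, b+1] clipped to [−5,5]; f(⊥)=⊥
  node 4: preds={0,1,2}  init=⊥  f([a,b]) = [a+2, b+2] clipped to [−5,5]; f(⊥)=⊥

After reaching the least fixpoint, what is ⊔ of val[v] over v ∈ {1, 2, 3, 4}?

Worklist (15 pops):
  #1 pop 0: in=⊥ → [-3,2] (no change)
  #2 pop 1: in=[-3,2] → [-5,0] (was ⊥); enqueue []
  #3 pop 2: in=[-5,2] → [-5,4] (was ⊥); enqueue [0,1]
  #4 pop 3: in=[-5,4] → [-4,5] (was ⊥); enqueue [2]
  #5 pop 4: in=[-5,4] → [-3,5] (was ⊥); enqueue []
  #6 pop 0: in=[-5,5] → [-5,3] (was [-3,2]); enqueue [3,4]
  #7 pop 1: in=[-5,4] → [-5,2] (was [-5,0]); enqueue []
  #8 pop 2: in=[-5,5] → [-5,5] (was [-5,4]); enqueue [0,1]
  #9 pop 3: in=[-5,5] → [-4,5] (no change)
  #10 pop 4: in=[-5,5] → [-3,5] (no change)
  #11 pop 0: in=[-5,5] → [-5,3] (no change)
  #12 pop 1: in=[-5,5] → [-5,3] (was [-5,2]); enqueue [2,3,4]
  #13 pop 2: in=[-5,5] → [-5,5] (no change)
  #14 pop 3: in=[-5,5] → [-4,5] (no change)
  #15 pop 4: in=[-5,5] → [-3,5] (no change)

Fixpoint:
  val[0] = [-5,3]
  val[1] = [-5,3]
  val[2] = [-5,5]
  val[3] = [-4,5]
  val[4] = [-3,5]

[-5,5]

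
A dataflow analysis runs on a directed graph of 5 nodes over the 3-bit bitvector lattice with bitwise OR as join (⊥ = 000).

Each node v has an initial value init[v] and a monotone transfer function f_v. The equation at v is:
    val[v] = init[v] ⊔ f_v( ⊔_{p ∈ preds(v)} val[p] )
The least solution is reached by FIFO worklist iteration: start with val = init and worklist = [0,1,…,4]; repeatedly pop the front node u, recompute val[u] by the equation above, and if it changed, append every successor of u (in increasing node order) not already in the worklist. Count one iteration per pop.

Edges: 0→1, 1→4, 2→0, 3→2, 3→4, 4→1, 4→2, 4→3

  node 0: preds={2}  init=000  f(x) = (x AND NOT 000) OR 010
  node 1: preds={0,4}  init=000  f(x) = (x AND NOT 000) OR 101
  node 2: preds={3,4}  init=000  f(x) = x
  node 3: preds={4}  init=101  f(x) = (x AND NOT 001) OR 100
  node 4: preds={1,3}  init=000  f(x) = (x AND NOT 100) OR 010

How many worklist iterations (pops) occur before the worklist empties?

12

Trace (12 dequeues):
  [1] u=0 | in 000 | out 010 | prev 000 | push {}
  [2] u=1 | in 010 | out 111 | prev 000 | push {}
  [3] u=2 | in 101 | out 101 | prev 000 | push {0}
  [4] u=3 | in 000 | out 101 | ==
  [5] u=4 | in 111 | out 011 | prev 000 | push {1,2,3}
  [6] u=0 | in 101 | out 111 | prev 010 | push {}
  [7] u=1 | in 111 | out 111 | ==
  [8] u=2 | in 111 | out 111 | prev 101 | push {0}
  [9] u=3 | in 011 | out 111 | prev 101 | push {2,4}
  [10] u=0 | in 111 | out 111 | ==
  [11] u=2 | in 111 | out 111 | ==
  [12] u=4 | in 111 | out 011 | ==

Converged values:
  [0] 111
  [1] 111
  [2] 111
  [3] 111
  [4] 011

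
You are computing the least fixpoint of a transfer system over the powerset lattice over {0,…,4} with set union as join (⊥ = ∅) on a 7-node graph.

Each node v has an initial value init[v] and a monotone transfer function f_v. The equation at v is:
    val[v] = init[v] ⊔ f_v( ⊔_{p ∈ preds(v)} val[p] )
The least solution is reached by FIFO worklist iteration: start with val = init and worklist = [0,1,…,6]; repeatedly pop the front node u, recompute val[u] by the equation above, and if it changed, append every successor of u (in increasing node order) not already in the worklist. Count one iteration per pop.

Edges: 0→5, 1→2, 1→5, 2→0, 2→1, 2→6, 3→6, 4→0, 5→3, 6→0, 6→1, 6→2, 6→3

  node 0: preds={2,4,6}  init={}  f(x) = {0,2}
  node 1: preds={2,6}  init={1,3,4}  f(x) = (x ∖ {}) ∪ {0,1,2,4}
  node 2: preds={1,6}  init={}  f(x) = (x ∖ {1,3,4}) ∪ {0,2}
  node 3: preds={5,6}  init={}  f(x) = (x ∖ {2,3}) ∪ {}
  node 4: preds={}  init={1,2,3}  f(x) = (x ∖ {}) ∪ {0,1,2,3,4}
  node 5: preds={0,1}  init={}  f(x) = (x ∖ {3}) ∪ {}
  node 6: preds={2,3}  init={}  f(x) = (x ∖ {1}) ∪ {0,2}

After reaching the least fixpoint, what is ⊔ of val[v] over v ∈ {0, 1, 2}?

Trace (16 dequeues):
  [1] u=0 | in {1,2,3} | out {0,2} | prev {} | push {}
  [2] u=1 | in {} | out {0,1,2,3,4} | prev {1,3,4} | push {}
  [3] u=2 | in {0,1,2,3,4} | out {0,2} | prev {} | push {0,1}
  [4] u=3 | in {} | out {} | ==
  [5] u=4 | in {} | out {0,1,2,3,4} | prev {1,2,3} | push {}
  [6] u=5 | in {0,1,2,3,4} | out {0,1,2,4} | prev {} | push {3}
  [7] u=6 | in {0,2} | out {0,2} | prev {} | push {2}
  [8] u=0 | in {0,1,2,3,4} | out {0,2} | ==
  [9] u=1 | in {0,2} | out {0,1,2,3,4} | ==
  [10] u=3 | in {0,1,2,4} | out {0,1,4} | prev {} | push {6}
  [11] u=2 | in {0,1,2,3,4} | out {0,2} | ==
  [12] u=6 | in {0,1,2,4} | out {0,2,4} | prev {0,2} | push {0,1,2,3}
  [13] u=0 | in {0,1,2,3,4} | out {0,2} | ==
  [14] u=1 | in {0,2,4} | out {0,1,2,3,4} | ==
  [15] u=2 | in {0,1,2,3,4} | out {0,2} | ==
  [16] u=3 | in {0,1,2,4} | out {0,1,4} | ==

Converged values:
  [0] {0,2}
  [1] {0,1,2,3,4}
  [2] {0,2}
  [3] {0,1,4}
  [4] {0,1,2,3,4}
  [5] {0,1,2,4}
  [6] {0,2,4}

{0,1,2,3,4}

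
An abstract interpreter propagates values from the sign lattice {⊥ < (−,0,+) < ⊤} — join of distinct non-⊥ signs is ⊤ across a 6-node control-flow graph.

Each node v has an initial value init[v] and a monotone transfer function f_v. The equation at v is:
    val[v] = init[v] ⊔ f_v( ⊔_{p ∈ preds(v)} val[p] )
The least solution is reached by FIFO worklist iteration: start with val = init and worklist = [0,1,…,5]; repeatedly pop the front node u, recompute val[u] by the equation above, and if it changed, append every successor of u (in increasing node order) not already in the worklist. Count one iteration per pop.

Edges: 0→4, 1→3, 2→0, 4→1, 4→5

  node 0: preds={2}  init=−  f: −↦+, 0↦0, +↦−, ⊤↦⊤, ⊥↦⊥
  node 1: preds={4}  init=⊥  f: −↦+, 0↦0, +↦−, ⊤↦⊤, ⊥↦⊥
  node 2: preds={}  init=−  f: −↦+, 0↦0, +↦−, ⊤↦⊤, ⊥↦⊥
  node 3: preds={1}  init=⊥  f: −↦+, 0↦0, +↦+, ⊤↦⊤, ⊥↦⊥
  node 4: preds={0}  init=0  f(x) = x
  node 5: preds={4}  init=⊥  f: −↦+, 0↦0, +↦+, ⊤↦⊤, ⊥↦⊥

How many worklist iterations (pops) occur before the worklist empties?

8

Worklist (8 pops):
  #1 pop 0: in=− → ⊤ (was −); enqueue []
  #2 pop 1: in=0 → 0 (was ⊥); enqueue []
  #3 pop 2: in=⊥ → − (no change)
  #4 pop 3: in=0 → 0 (was ⊥); enqueue []
  #5 pop 4: in=⊤ → ⊤ (was 0); enqueue [1]
  #6 pop 5: in=⊤ → ⊤ (was ⊥); enqueue []
  #7 pop 1: in=⊤ → ⊤ (was 0); enqueue [3]
  #8 pop 3: in=⊤ → ⊤ (was 0); enqueue []

Fixpoint:
  val[0] = ⊤
  val[1] = ⊤
  val[2] = −
  val[3] = ⊤
  val[4] = ⊤
  val[5] = ⊤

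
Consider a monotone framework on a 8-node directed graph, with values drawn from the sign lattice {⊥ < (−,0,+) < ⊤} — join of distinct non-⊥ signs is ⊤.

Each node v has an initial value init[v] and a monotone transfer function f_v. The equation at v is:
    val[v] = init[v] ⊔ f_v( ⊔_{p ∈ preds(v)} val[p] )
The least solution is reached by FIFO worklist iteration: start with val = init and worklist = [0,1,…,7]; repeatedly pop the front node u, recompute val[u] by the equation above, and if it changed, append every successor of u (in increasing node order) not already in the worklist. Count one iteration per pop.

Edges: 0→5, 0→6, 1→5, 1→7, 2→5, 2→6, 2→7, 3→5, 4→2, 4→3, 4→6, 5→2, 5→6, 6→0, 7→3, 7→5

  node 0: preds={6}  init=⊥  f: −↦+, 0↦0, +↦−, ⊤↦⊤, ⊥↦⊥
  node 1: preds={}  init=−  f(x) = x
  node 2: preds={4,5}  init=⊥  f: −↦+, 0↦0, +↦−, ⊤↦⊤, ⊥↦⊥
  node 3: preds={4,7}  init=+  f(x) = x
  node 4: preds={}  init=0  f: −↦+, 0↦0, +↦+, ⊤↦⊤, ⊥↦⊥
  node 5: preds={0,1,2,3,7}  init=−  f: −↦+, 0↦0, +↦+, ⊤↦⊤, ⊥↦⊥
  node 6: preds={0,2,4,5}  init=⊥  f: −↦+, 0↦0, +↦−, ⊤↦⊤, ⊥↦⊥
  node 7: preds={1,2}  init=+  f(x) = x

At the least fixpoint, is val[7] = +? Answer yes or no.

no

Trace (13 dequeues):
  [1] u=0 | in ⊥ | out ⊥ | ==
  [2] u=1 | in ⊥ | out − | ==
  [3] u=2 | in ⊤ | out ⊤ | prev ⊥ | push {}
  [4] u=3 | in ⊤ | out ⊤ | prev + | push {}
  [5] u=4 | in ⊥ | out 0 | ==
  [6] u=5 | in ⊤ | out ⊤ | prev − | push {2}
  [7] u=6 | in ⊤ | out ⊤ | prev ⊥ | push {0}
  [8] u=7 | in ⊤ | out ⊤ | prev + | push {3,5}
  [9] u=2 | in ⊤ | out ⊤ | ==
  [10] u=0 | in ⊤ | out ⊤ | prev ⊥ | push {6}
  [11] u=3 | in ⊤ | out ⊤ | ==
  [12] u=5 | in ⊤ | out ⊤ | ==
  [13] u=6 | in ⊤ | out ⊤ | ==

Converged values:
  [0] ⊤
  [1] −
  [2] ⊤
  [3] ⊤
  [4] 0
  [5] ⊤
  [6] ⊤
  [7] ⊤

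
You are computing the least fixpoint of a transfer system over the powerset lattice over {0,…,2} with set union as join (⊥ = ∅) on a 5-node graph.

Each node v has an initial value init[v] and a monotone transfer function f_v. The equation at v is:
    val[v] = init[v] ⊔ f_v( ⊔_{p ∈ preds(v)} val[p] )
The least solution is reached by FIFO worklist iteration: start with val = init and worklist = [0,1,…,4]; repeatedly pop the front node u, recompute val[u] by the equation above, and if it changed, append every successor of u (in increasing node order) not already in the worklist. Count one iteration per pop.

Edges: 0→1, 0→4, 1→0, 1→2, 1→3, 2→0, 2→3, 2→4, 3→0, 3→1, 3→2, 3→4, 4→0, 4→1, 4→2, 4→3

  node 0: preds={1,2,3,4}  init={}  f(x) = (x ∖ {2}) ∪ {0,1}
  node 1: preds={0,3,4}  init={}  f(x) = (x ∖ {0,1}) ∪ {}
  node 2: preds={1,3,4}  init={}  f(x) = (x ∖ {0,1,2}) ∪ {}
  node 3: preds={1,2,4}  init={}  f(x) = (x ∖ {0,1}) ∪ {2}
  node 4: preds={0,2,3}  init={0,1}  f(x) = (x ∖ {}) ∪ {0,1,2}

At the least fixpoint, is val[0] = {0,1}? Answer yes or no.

yes

Iteration log — 10 steps:
  step 1. node 0  ⊔preds={0,1}  new={0,1}  old={}  +wl: 
  step 2. node 1  ⊔preds={0,1}  new={}  stable
  step 3. node 2  ⊔preds={0,1}  new={}  stable
  step 4. node 3  ⊔preds={0,1}  new={2}  old={}  +wl: 0,1,2
  step 5. node 4  ⊔preds={0,1,2}  new={0,1,2}  old={0,1}  +wl: 3
  step 6. node 0  ⊔preds={0,1,2}  new={0,1}  stable
  step 7. node 1  ⊔preds={0,1,2}  new={2}  old={}  +wl: 0
  step 8. node 2  ⊔preds={0,1,2}  new={}  stable
  step 9. node 3  ⊔preds={0,1,2}  new={2}  stable
  step 10. node 0  ⊔preds={0,1,2}  new={0,1}  stable

Least fixpoint reached:
  node 0: {0,1}
  node 1: {2}
  node 2: {}
  node 3: {2}
  node 4: {0,1,2}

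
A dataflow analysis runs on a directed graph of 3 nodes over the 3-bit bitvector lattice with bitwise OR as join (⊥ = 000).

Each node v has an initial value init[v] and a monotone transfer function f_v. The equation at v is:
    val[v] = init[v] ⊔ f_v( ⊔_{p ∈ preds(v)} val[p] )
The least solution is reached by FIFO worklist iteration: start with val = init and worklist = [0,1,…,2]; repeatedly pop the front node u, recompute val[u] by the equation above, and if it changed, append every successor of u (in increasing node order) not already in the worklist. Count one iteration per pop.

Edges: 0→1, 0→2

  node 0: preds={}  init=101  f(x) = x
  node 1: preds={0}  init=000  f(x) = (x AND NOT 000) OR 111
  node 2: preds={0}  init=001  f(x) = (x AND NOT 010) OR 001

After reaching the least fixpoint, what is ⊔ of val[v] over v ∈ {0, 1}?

111

Worklist (3 pops):
  #1 pop 0: in=000 → 101 (no change)
  #2 pop 1: in=101 → 111 (was 000); enqueue []
  #3 pop 2: in=101 → 101 (was 001); enqueue []

Fixpoint:
  val[0] = 101
  val[1] = 111
  val[2] = 101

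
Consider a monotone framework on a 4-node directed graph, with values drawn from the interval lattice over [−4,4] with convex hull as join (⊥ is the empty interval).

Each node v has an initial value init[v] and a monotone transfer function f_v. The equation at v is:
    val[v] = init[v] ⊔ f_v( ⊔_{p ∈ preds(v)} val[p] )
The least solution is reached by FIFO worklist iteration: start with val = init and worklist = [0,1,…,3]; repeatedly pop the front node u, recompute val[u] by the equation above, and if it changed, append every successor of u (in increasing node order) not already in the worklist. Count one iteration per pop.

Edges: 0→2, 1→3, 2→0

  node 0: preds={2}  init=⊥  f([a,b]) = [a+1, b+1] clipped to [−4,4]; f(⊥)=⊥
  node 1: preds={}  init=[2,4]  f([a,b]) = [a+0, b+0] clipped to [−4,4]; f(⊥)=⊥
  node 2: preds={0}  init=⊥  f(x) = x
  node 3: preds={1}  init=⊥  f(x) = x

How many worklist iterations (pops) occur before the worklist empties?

Worklist (4 pops):
  #1 pop 0: in=⊥ → ⊥ (no change)
  #2 pop 1: in=⊥ → [2,4] (no change)
  #3 pop 2: in=⊥ → ⊥ (no change)
  #4 pop 3: in=[2,4] → [2,4] (was ⊥); enqueue []

Fixpoint:
  val[0] = ⊥
  val[1] = [2,4]
  val[2] = ⊥
  val[3] = [2,4]

4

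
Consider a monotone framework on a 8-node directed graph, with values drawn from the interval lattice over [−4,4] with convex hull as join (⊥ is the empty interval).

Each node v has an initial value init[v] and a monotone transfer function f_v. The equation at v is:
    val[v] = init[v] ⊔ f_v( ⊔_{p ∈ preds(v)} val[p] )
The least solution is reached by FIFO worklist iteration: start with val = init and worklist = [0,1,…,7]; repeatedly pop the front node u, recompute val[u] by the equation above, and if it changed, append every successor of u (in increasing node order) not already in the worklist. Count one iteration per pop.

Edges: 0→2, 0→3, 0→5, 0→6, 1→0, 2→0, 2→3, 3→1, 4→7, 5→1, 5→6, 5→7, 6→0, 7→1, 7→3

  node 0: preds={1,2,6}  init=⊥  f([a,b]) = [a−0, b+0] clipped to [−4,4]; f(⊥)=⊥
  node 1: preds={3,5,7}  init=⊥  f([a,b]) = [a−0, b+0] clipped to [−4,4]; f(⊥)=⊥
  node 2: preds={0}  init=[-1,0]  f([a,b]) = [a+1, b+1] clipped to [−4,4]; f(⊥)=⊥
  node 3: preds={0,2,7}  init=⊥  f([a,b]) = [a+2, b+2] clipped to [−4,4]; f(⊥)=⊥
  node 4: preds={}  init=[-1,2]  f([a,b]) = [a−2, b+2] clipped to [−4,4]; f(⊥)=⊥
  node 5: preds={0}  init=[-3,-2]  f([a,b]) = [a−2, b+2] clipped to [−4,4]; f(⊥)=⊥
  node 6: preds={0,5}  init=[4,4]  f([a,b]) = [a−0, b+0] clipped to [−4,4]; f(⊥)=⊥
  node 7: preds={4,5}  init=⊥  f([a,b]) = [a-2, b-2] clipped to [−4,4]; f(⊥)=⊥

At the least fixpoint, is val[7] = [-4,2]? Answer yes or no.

yes

Iteration log — 23 steps:
  step 1. node 0  ⊔preds=[-1,4]  new=[-1,4]  old=⊥  +wl: 
  step 2. node 1  ⊔preds=[-3,-2]  new=[-3,-2]  old=⊥  +wl: 0
  step 3. node 2  ⊔preds=[-1,4]  new=[-1,4]  old=[-1,0]  +wl: 
  step 4. node 3  ⊔preds=[-1,4]  new=[1,4]  old=⊥  +wl: 1
  step 5. node 4  ⊔preds=⊥  new=[-1,2]  stable
  step 6. node 5  ⊔preds=[-1,4]  new=[-3,4]  old=[-3,-2]  +wl: 
  step 7. node 6  ⊔preds=[-3,4]  new=[-3,4]  old=[4,4]  +wl: 
  step 8. node 7  ⊔preds=[-3,4]  new=[-4,2]  old=⊥  +wl: 3
  step 9. node 0  ⊔preds=[-3,4]  new=[-3,4]  old=[-1,4]  +wl: 2,5,6
  step 10. node 1  ⊔preds=[-4,4]  new=[-4,4]  old=[-3,-2]  +wl: 0
  step 11. node 3  ⊔preds=[-4,4]  new=[-2,4]  old=[1,4]  +wl: 1
  step 12. node 2  ⊔preds=[-3,4]  new=[-2,4]  old=[-1,4]  +wl: 3
  step 13. node 5  ⊔preds=[-3,4]  new=[-4,4]  old=[-3,4]  +wl: 7
  step 14. node 6  ⊔preds=[-4,4]  new=[-4,4]  old=[-3,4]  +wl: 
  step 15. node 0  ⊔preds=[-4,4]  new=[-4,4]  old=[-3,4]  +wl: 2,5,6
  step 16. node 1  ⊔preds=[-4,4]  new=[-4,4]  stable
  step 17. node 3  ⊔preds=[-4,4]  new=[-2,4]  stable
  step 18. node 7  ⊔preds=[-4,4]  new=[-4,2]  stable
  step 19. node 2  ⊔preds=[-4,4]  new=[-3,4]  old=[-2,4]  +wl: 0,3
  step 20. node 5  ⊔preds=[-4,4]  new=[-4,4]  stable
  step 21. node 6  ⊔preds=[-4,4]  new=[-4,4]  stable
  step 22. node 0  ⊔preds=[-4,4]  new=[-4,4]  stable
  step 23. node 3  ⊔preds=[-4,4]  new=[-2,4]  stable

Least fixpoint reached:
  node 0: [-4,4]
  node 1: [-4,4]
  node 2: [-3,4]
  node 3: [-2,4]
  node 4: [-1,2]
  node 5: [-4,4]
  node 6: [-4,4]
  node 7: [-4,2]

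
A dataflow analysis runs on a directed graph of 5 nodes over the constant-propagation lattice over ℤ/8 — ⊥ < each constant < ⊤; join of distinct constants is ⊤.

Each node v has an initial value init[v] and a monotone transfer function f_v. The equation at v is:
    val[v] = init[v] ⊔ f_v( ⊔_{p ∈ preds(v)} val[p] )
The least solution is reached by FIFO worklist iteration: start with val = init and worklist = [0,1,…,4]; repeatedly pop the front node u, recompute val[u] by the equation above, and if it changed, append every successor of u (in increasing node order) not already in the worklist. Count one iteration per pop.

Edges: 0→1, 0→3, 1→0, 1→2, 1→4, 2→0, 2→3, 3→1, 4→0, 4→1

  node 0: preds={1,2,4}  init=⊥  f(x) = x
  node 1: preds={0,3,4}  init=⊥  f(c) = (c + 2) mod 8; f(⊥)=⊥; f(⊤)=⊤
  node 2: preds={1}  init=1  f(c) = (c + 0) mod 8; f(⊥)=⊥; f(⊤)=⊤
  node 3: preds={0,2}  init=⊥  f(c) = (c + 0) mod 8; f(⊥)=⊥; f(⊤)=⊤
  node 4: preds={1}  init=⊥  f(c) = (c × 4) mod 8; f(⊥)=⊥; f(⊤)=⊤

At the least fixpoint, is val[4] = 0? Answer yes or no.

Trace (13 dequeues):
  [1] u=0 | in 1 | out 1 | prev ⊥ | push {}
  [2] u=1 | in 1 | out 3 | prev ⊥ | push {0}
  [3] u=2 | in 3 | out ⊤ | prev 1 | push {}
  [4] u=3 | in ⊤ | out ⊤ | prev ⊥ | push {1}
  [5] u=4 | in 3 | out 4 | prev ⊥ | push {}
  [6] u=0 | in ⊤ | out ⊤ | prev 1 | push {3}
  [7] u=1 | in ⊤ | out ⊤ | prev 3 | push {0,2,4}
  [8] u=3 | in ⊤ | out ⊤ | ==
  [9] u=0 | in ⊤ | out ⊤ | ==
  [10] u=2 | in ⊤ | out ⊤ | ==
  [11] u=4 | in ⊤ | out ⊤ | prev 4 | push {0,1}
  [12] u=0 | in ⊤ | out ⊤ | ==
  [13] u=1 | in ⊤ | out ⊤ | ==

Converged values:
  [0] ⊤
  [1] ⊤
  [2] ⊤
  [3] ⊤
  [4] ⊤

no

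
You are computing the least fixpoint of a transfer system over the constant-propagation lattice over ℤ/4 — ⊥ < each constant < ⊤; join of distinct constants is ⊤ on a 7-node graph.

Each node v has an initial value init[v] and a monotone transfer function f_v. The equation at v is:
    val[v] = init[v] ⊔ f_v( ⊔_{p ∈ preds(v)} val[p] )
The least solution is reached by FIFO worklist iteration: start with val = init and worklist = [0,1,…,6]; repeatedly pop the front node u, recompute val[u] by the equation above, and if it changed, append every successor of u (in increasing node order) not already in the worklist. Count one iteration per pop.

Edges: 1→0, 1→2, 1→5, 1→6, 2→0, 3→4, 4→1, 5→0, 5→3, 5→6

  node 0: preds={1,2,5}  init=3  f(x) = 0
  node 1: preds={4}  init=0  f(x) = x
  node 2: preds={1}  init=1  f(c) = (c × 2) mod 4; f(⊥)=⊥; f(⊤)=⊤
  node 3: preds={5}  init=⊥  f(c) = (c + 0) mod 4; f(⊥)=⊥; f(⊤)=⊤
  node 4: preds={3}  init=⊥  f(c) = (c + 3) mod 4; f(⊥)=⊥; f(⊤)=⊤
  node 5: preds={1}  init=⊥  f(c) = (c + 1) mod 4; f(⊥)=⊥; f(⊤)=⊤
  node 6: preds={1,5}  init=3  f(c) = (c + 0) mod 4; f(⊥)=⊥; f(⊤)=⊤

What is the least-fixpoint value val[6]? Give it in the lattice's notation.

Worklist (11 pops):
  #1 pop 0: in=⊤ → ⊤ (was 3); enqueue []
  #2 pop 1: in=⊥ → 0 (no change)
  #3 pop 2: in=0 → ⊤ (was 1); enqueue [0]
  #4 pop 3: in=⊥ → ⊥ (no change)
  #5 pop 4: in=⊥ → ⊥ (no change)
  #6 pop 5: in=0 → 1 (was ⊥); enqueue [3]
  #7 pop 6: in=⊤ → ⊤ (was 3); enqueue []
  #8 pop 0: in=⊤ → ⊤ (no change)
  #9 pop 3: in=1 → 1 (was ⊥); enqueue [4]
  #10 pop 4: in=1 → 0 (was ⊥); enqueue [1]
  #11 pop 1: in=0 → 0 (no change)

Fixpoint:
  val[0] = ⊤
  val[1] = 0
  val[2] = ⊤
  val[3] = 1
  val[4] = 0
  val[5] = 1
  val[6] = ⊤

⊤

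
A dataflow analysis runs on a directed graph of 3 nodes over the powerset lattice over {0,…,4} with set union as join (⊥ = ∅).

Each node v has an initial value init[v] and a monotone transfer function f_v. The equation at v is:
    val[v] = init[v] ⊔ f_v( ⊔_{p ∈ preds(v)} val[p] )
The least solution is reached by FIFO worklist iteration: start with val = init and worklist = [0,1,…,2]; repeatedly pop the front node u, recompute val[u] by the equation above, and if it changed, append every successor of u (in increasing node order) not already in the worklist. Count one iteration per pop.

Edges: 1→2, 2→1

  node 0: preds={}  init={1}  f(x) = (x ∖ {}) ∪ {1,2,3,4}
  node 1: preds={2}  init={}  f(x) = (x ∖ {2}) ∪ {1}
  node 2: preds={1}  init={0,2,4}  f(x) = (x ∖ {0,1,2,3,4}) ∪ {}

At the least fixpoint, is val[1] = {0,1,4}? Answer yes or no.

yes

Trace (3 dequeues):
  [1] u=0 | in {} | out {1,2,3,4} | prev {1} | push {}
  [2] u=1 | in {0,2,4} | out {0,1,4} | prev {} | push {}
  [3] u=2 | in {0,1,4} | out {0,2,4} | ==

Converged values:
  [0] {1,2,3,4}
  [1] {0,1,4}
  [2] {0,2,4}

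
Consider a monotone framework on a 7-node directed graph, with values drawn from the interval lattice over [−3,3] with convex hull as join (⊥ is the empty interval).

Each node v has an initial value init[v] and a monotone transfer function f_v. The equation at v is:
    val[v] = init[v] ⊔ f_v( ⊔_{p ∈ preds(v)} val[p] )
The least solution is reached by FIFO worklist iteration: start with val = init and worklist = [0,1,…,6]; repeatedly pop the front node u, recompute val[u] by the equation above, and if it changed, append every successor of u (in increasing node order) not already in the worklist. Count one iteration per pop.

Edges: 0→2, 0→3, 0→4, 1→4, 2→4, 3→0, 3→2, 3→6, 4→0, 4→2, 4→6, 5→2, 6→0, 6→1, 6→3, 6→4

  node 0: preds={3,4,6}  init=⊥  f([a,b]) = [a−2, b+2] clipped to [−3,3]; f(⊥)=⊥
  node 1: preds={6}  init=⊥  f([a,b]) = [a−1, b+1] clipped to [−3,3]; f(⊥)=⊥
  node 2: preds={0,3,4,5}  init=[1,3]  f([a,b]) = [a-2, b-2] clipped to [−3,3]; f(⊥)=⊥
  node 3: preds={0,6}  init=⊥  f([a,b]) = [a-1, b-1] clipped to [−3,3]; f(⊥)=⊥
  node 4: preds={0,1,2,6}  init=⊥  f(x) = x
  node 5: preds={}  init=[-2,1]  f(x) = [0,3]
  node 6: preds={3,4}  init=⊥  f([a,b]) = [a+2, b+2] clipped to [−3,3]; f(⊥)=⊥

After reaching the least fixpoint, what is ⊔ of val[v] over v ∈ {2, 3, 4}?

[-3,3]

Worklist (15 pops):
  #1 pop 0: in=⊥ → ⊥ (no change)
  #2 pop 1: in=⊥ → ⊥ (no change)
  #3 pop 2: in=[-2,1] → [-3,3] (was [1,3]); enqueue []
  #4 pop 3: in=⊥ → ⊥ (no change)
  #5 pop 4: in=[-3,3] → [-3,3] (was ⊥); enqueue [0,2]
  #6 pop 5: in=⊥ → [-2,3] (was [-2,1]); enqueue []
  #7 pop 6: in=[-3,3] → [-1,3] (was ⊥); enqueue [1,3,4]
  #8 pop 0: in=[-3,3] → [-3,3] (was ⊥); enqueue []
  #9 pop 2: in=[-3,3] → [-3,3] (no change)
  #10 pop 1: in=[-1,3] → [-2,3] (was ⊥); enqueue []
  #11 pop 3: in=[-3,3] → [-3,2] (was ⊥); enqueue [0,2,6]
  #12 pop 4: in=[-3,3] → [-3,3] (no change)
  #13 pop 0: in=[-3,3] → [-3,3] (no change)
  #14 pop 2: in=[-3,3] → [-3,3] (no change)
  #15 pop 6: in=[-3,3] → [-1,3] (no change)

Fixpoint:
  val[0] = [-3,3]
  val[1] = [-2,3]
  val[2] = [-3,3]
  val[3] = [-3,2]
  val[4] = [-3,3]
  val[5] = [-2,3]
  val[6] = [-1,3]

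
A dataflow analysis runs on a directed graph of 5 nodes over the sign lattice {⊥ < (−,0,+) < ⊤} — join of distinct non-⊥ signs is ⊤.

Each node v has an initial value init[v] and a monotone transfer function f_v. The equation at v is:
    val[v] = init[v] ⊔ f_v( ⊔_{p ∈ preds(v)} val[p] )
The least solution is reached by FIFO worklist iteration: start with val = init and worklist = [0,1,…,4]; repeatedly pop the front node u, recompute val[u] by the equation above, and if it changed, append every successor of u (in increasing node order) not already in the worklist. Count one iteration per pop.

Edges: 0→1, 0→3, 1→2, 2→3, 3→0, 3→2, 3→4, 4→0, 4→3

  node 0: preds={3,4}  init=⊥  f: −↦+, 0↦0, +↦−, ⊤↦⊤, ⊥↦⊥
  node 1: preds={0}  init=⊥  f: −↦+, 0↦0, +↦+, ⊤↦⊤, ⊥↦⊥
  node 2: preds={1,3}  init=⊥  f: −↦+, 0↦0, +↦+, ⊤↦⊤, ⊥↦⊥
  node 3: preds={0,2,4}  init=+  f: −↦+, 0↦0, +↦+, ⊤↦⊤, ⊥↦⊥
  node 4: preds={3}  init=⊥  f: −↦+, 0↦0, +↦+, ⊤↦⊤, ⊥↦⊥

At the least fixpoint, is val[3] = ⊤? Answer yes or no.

Trace (10 dequeues):
  [1] u=0 | in + | out − | prev ⊥ | push {}
  [2] u=1 | in − | out + | prev ⊥ | push {}
  [3] u=2 | in + | out + | prev ⊥ | push {}
  [4] u=3 | in ⊤ | out ⊤ | prev + | push {0,2}
  [5] u=4 | in ⊤ | out ⊤ | prev ⊥ | push {3}
  [6] u=0 | in ⊤ | out ⊤ | prev − | push {1}
  [7] u=2 | in ⊤ | out ⊤ | prev + | push {}
  [8] u=3 | in ⊤ | out ⊤ | ==
  [9] u=1 | in ⊤ | out ⊤ | prev + | push {2}
  [10] u=2 | in ⊤ | out ⊤ | ==

Converged values:
  [0] ⊤
  [1] ⊤
  [2] ⊤
  [3] ⊤
  [4] ⊤

yes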